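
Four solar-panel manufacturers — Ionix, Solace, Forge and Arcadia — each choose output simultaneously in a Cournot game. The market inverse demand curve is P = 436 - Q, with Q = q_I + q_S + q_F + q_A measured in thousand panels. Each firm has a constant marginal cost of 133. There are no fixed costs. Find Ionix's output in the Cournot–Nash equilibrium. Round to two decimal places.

60.60

A representative firm's profit is π_i = q_i(436 - Q) - 133q_i.
First-order condition (treating rivals' output as given): 303 - 2q_i - Σ_{j≠i} q_j = 0.
With identical firms every q_j equals q_i, so Σ_{j≠i} q_j = 3q_i and 303 = 5q_i, giving q_i = 303/5.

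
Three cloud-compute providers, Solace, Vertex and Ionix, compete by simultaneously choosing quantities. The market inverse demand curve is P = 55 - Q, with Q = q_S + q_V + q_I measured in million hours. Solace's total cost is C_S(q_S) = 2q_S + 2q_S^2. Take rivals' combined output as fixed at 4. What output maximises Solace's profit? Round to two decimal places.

With rivals' combined output fixed at 4, Solace's profit is π_S = (55 - 4 - q_S)q_S - (2q_S + 2q_S²) = (51 - q_S)q_S - (2q_S + 2q_S²).
∂π_S/∂q_S = 49 - 6q_S = 0, so q_S = 49/6.

8.17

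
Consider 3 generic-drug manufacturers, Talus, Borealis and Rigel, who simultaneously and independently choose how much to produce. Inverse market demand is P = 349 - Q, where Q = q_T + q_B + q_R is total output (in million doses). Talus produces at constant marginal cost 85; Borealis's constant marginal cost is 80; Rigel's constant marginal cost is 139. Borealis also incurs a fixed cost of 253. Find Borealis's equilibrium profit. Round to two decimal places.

Talus's profit: π_T = (349 - Q)q_T - (85q_T). Setting ∂π_T/∂q_T = 0: 264 - 2q_T - (q_B + q_R) = 0.
Borealis's profit: π_B = (349 - Q)q_B - (80q_B). Setting ∂π_B/∂q_B = 0: 269 - 2q_B - (q_T + q_R) = 0.
Rigel's profit: π_R = (349 - Q)q_R - (139q_R). Setting ∂π_R/∂q_R = 0: 210 - 2q_R - (q_T + q_B) = 0.
Summing all 3 equations gives 743 − 4Q = 0, hence Q = 743/4.
Back-substituting: q_T = (264 − 743/4) = 313/4, q_B = (269 − 743/4) = 333/4, q_R = (210 − 743/4) = 97/4.
Price P = 349 - 743/4 = 653/4.
Borealis's profit: (653/4 - 80)·(333/4) - 253 = 6677.5625.

6677.56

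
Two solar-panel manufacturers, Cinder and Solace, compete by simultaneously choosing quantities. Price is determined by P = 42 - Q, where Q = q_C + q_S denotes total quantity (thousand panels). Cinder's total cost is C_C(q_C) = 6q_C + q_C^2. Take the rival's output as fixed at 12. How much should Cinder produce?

6

With the rival's output fixed at 12, Cinder's profit is π_C = (42 - 12 - q_C)q_C - (6q_C + q_C²) = (30 - q_C)q_C - (6q_C + q_C²).
∂π_C/∂q_C = 24 - 4q_C = 0, so q_C = 6.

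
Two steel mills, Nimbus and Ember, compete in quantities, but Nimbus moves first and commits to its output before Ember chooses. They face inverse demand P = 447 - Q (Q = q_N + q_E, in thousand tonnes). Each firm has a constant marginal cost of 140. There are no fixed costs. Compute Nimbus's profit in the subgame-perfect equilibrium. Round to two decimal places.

Solve by backward induction. Given q_N, the follower Ember maximises π_E = (447 - q_N - q_E)q_E - 140q_E.
Follower FOC: 307 - q_N - 2q_E = 0, so q_E(q_N) = (307 - q_N)/2.
Nimbus substitutes q_E(q_N) into its own profit: π_N = q_N(447 - q_N - (307 - q_N)/2) - 140q_N = (587/2 - (1/2)q_N)q_N - 140q_N.
The leader's first-order condition 307/2 - q_N = 0 yields q_N = 307/2.
Then q_E = (307 - 307/2)/2 = 307/4.
Price P = 447 - 921/4 = 867/4.
Nimbus's profit: (867/4 - 140)·(307/2) = 11781.1250.

11781.13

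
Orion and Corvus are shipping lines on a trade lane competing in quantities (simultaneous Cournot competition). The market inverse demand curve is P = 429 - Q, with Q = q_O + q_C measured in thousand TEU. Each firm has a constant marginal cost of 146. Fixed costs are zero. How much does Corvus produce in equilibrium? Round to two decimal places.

94.33

Each firm earns π_i = (429 - Q)q_i - 146q_i.
First-order condition (treating rivals' output as given): 283 - 2q_i - q_j = 0.
With identical firms every q_j equals q_i, so q_j = q_i and 283 = 3q_i, giving q_i = 283/3.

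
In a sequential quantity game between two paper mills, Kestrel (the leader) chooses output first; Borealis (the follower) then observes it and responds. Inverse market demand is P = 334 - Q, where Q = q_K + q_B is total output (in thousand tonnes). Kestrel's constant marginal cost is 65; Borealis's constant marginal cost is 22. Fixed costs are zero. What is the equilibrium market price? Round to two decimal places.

121.50

The follower Borealis best-responds to any q_K: π_B = (334 - Q)q_B - 22q_B.
Setting the follower's marginal profit to zero, 312 - q_K - 2q_B = 0, i.e. q_B = (312 - q_K)/2.
Kestrel substitutes q_B(q_K) into its own profit: π_K = q_K(334 - q_K - (312 - q_K)/2) - 65q_K = (178 - (1/2)q_K)q_K - 65q_K.
The leader's first-order condition 113 - q_K = 0 yields q_K = 113.
Then q_B = (312 - 113)/2 = 199/2.
Total output Q = 425/2, so price P = 334 - 425/2 = 243/2.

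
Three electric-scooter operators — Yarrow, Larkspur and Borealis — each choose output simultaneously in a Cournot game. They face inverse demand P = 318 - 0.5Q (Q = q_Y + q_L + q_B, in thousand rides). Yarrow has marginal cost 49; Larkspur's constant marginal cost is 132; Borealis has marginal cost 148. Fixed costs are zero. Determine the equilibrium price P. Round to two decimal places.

161.75

Yarrow's profit: π_Y = (318 - 0.5Q)q_Y - (49q_Y). Setting ∂π_Y/∂q_Y = 0: 269 - q_Y - (1/2)(q_L + q_B) = 0.
Larkspur's profit: π_L = (318 - 0.5Q)q_L - (132q_L). Setting ∂π_L/∂q_L = 0: 186 - q_L - (1/2)(q_Y + q_B) = 0.
Borealis's first-order condition: 170 - q_B - (1/2)(q_Y + q_L) = 0.
Adding the 3 first-order conditions: 625 − 2Q = 0, so Q = 625/2.
Back-substituting: q_Y = (269 − 625/4)/(1/2) = 451/2, q_L = (186 − 625/4)/(1/2) = 119/2, q_B = (170 − 625/4)/(1/2) = 55/2.
Total output Q = 625/2, so price P = 318 - (1/2)·(625/2) = 647/4.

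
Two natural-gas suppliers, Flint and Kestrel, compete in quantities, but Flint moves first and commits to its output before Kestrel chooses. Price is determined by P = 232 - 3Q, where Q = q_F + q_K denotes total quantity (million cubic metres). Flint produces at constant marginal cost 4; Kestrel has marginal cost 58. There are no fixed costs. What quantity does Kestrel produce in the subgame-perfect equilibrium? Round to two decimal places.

5.50

The follower Kestrel best-responds to any q_F: π_K = (232 - 3Q)q_K - 58q_K.
Follower FOC: 174 - 3q_F - 6q_K = 0, so q_K(q_F) = (174 - 3q_F)/6.
Flint substitutes q_K(q_F) into its own profit: π_F = q_F(232 - 3q_F - (174 - 3q_F)/2) - 4q_F = (145 - (3/2)q_F)q_F - 4q_F.
The leader's first-order condition 141 - 3q_F = 0 yields q_F = 47.
Then q_K = (174 - 3·47)/6 = 11/2.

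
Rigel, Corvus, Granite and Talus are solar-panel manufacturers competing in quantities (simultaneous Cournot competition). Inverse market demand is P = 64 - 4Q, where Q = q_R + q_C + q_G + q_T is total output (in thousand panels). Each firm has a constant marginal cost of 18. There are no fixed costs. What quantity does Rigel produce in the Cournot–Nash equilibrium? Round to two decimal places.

Each firm earns π_i = (64 - 4Q)q_i - 18q_i.
First-order condition (treating rivals' output as given): 46 - 8q_i - 4·Σ_{j≠i} q_j = 0.
By symmetry each firm produces the same amount; substituting Σ_{j≠i} q_j = 3q_i yields q_i = 46/20 = 23/10.

2.30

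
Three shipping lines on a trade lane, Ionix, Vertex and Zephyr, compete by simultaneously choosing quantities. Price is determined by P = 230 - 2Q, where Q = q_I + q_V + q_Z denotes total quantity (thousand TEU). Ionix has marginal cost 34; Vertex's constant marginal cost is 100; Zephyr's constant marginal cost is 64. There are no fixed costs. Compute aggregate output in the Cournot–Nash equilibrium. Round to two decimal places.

Ionix's profit: π_I = (230 - 2Q)q_I - (34q_I). Setting ∂π_I/∂q_I = 0: 196 - 4q_I - 2(q_V + q_Z) = 0.
Vertex's first-order condition: 130 - 4q_V - 2(q_I + q_Z) = 0.
Zephyr's profit: π_Z = (230 - 2Q)q_Z - (64q_Z). Setting ∂π_Z/∂q_Z = 0: 166 - 4q_Z - 2(q_I + q_V) = 0.
Summing all 3 equations gives 492 − 8Q = 0, hence Q = 123/2.
Back-substituting: q_I = (196 − 123)/2 = 73/2, q_V = (130 − 123)/2 = 7/2, q_Z = (166 − 123)/2 = 43/2.
Total output Q = 73/2 + 7/2 + 43/2 = 123/2.

61.50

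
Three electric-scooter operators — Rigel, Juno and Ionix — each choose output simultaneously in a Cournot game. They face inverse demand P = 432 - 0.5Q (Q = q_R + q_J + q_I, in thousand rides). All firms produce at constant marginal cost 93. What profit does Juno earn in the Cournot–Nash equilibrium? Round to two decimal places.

Each firm earns π_i = (432 - 0.5Q)q_i - 93q_i.
Setting ∂π_i/∂q_i = 0 with rivals' quantities fixed: 339 - q_i - (1/2)·Σ_{j≠i} q_j = 0.
With identical firms every q_j equals q_i, so Σ_{j≠i} q_j = 2q_i and 339 = 2q_i, giving q_i = 339/2.
Price P = 432 - (1/2)·(1017/2) = 711/4.
Juno's profit: (711/4 - 93)·(339/2) = 14365.1250.

14365.13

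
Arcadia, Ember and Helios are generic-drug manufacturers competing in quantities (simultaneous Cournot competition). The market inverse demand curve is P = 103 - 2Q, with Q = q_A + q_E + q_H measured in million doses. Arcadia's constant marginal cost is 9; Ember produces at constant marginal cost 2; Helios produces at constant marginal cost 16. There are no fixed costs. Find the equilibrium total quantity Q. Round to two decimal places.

Arcadia's profit: π_A = (103 - 2Q)q_A - (9q_A). Setting ∂π_A/∂q_A = 0: 94 - 4q_A - 2(q_E + q_H) = 0.
Ember's profit: π_E = (103 - 2Q)q_E - (2q_E). Setting ∂π_E/∂q_E = 0: 101 - 4q_E - 2(q_A + q_H) = 0.
Helios's profit: π_H = (103 - 2Q)q_H - (16q_H). Setting ∂π_H/∂q_H = 0: 87 - 4q_H - 2(q_A + q_E) = 0.
Adding the 3 first-order conditions: 282 − 8Q = 0, so Q = 141/4.
Back-substituting: q_A = (94 − 141/2)/2 = 47/4, q_E = (101 − 141/2)/2 = 61/4, q_H = (87 − 141/2)/2 = 33/4.
Total output Q = 47/4 + 61/4 + 33/4 = 141/4.

35.25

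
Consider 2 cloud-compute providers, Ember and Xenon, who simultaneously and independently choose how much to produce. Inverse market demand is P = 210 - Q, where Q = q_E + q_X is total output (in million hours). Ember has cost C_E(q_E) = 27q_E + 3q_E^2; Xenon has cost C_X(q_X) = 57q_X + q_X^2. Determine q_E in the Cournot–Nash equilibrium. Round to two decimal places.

Ember's profit: π_E = (210 - Q)q_E - (27q_E + 3q_E²). Setting ∂π_E/∂q_E = 0: 183 - 8q_E - (q_X) = 0.
Xenon's first-order condition: 153 - 4q_X - (q_E) = 0.
So q_E = (183 - q_X)/8 and q_X = (153 - q_E)/4.
Substituting one into the other gives q_E = 579/31 and q_X = 1041/31.

18.68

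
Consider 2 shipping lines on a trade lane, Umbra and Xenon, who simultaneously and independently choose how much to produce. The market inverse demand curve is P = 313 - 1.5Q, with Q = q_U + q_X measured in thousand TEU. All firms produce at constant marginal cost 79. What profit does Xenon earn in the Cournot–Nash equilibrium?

A representative firm's profit is π_i = q_i(313 - 1.5Q) - 79q_i.
Setting ∂π_i/∂q_i = 0 with rivals' quantities fixed: 234 - 3q_i - (3/2)q_j = 0.
With identical firms every q_j equals q_i, so q_j = q_i and 234 = (9/2)q_i, giving q_i = 52.
Price P = 313 - (3/2)·104 = 157.
Xenon's profit: (157 - 79)·52 = 4056.

4056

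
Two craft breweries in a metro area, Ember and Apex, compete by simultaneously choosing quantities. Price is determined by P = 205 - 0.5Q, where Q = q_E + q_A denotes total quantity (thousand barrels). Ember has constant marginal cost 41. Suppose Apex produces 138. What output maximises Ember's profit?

95

With the rival's output fixed at 138, Ember's profit is π_E = (205 - (1/2)·138 - (1/2)q_E)q_E - (41q_E) = (136 - (1/2)q_E)q_E - (41q_E).
∂π_E/∂q_E = 95 - q_E = 0, so q_E = 95.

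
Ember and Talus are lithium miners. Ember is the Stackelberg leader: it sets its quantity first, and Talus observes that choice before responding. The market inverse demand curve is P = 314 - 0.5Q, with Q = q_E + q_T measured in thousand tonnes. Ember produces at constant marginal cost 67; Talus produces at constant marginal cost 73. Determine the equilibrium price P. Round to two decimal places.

130.25

Solve by backward induction. Given q_E, the follower Talus maximises π_T = (314 - (1/2)q_E - (1/2)q_T)q_T - 73q_T.
Follower FOC: 241 - (1/2)q_E - q_T = 0, so q_T(q_E) = (241 - (1/2)q_E).
The leader anticipates this reaction. Substituting into P = 314 - 0.5Q gives P = 387/2 - (1/4)q_E, so π_E = (387/2 - (1/4)q_E)q_E - 67q_E.
Maximising: ∂π_E/∂q_E = 253/2 - (1/2)q_E = 0, giving q_E = 253.
Then q_T = (241 - (1/2)·253) = 229/2.
Total output Q = 735/2, so price P = 314 - (1/2)·(735/2) = 521/4.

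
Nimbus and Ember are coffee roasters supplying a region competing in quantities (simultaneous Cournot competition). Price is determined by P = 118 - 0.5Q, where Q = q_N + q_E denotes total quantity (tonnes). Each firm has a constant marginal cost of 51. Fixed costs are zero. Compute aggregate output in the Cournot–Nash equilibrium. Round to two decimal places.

A representative firm's profit is π_i = q_i(118 - 0.5Q) - 51q_i.
First-order condition (treating rivals' output as given): 67 - q_i - (1/2)q_j = 0.
With identical firms every q_j equals q_i, so q_j = q_i and 67 = (3/2)q_i, giving q_i = 134/3.
Total output Q = 134/3 + 134/3 = 268/3.

89.33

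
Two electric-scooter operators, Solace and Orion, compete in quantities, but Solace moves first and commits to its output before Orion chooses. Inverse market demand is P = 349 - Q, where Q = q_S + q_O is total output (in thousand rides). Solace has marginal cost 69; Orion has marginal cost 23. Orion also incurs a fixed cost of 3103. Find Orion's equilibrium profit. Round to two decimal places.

7817.25

The follower Orion best-responds to any q_S: π_O = (349 - Q)q_O - 23q_O.
∂π_O/∂q_O = 326 - q_S - 2q_O = 0 gives the reaction function q_O = (326 - q_S)/2.
Solace substitutes q_O(q_S) into its own profit: π_S = q_S(349 - q_S - (326 - q_S)/2) - 69q_S = (186 - (1/2)q_S)q_S - 69q_S.
The leader's first-order condition 117 - q_S = 0 yields q_S = 117.
Then q_O = (326 - 117)/2 = 209/2.
Price P = 349 - 443/2 = 255/2.
Orion's profit: (255/2 - 23)·(209/2) - 3103 = 7817.2500.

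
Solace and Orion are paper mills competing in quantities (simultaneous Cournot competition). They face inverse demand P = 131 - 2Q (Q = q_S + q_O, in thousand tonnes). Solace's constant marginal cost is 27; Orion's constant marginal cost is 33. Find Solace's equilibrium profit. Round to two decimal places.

672.22

Solace's profit: π_S = (131 - 2Q)q_S - (27q_S). Setting ∂π_S/∂q_S = 0: 104 - 4q_S - 2(q_O) = 0.
Orion's first-order condition: 98 - 4q_O - 2(q_S) = 0.
Rearranging gives the reaction functions q_S = (104 - 2q_O)/4 and q_O = (98 - 2q_S)/4.
Solving the pair: q_S = 55/3, q_O = 46/3.
Price P = 131 - 2·(101/3) = 191/3.
Solace's profit: (191/3 - 27)·(55/3) = 672.2222.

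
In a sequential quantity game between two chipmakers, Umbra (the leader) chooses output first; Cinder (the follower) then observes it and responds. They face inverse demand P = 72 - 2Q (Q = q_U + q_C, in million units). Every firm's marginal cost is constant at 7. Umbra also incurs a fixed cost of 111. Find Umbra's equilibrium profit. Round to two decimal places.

153.06

Solve by backward induction. Given q_U, the follower Cinder maximises π_C = (72 - 2q_U - 2q_C)q_C - 7q_C.
∂π_C/∂q_C = 65 - 2q_U - 4q_C = 0 gives the reaction function q_C = (65 - 2q_U)/4.
Umbra substitutes q_C(q_U) into its own profit: π_U = q_U(72 - 2q_U - (65 - 2q_U)/2) - 7q_U = (79/2 - q_U)q_U - 7q_U.
The leader's first-order condition 65/2 - 2q_U = 0 yields q_U = 65/4.
Then q_C = (65 - 2·(65/4))/4 = 65/8.
Price P = 72 - 2·(195/8) = 93/4.
Umbra's profit: (93/4 - 7)·(65/4) - 111 = 153.0625.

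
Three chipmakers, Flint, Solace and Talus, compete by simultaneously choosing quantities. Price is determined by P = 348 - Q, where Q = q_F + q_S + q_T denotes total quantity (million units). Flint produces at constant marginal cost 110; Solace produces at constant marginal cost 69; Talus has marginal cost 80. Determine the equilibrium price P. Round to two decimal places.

Flint's profit: π_F = (348 - Q)q_F - (110q_F). Setting ∂π_F/∂q_F = 0: 238 - 2q_F - (q_S + q_T) = 0.
Solace's first-order condition: 279 - 2q_S - (q_F + q_T) = 0.
Talus's profit: π_T = (348 - Q)q_T - (80q_T). Setting ∂π_T/∂q_T = 0: 268 - 2q_T - (q_F + q_S) = 0.
Adding the 3 conditions: 785 − 2Q − 2Q = 0, i.e. Q = 785/4.
Back-substituting: q_F = (238 − 785/4) = 167/4, q_S = (279 − 785/4) = 331/4, q_T = (268 − 785/4) = 287/4.
Total output Q = 785/4, so price P = 348 - 785/4 = 607/4.

151.75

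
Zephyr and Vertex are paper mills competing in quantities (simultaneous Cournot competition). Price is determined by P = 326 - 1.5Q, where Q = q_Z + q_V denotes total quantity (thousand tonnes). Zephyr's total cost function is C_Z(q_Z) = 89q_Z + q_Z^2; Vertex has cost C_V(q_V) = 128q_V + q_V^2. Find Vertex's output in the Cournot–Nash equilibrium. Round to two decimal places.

Zephyr's profit: π_Z = (326 - 1.5Q)q_Z - (89q_Z + q_Z²). Setting ∂π_Z/∂q_Z = 0: 237 - 5q_Z - (3/2)(q_V) = 0.
Vertex's profit: π_V = (326 - 1.5Q)q_V - (128q_V + q_V²). Setting ∂π_V/∂q_V = 0: 198 - 5q_V - (3/2)(q_Z) = 0.
Best responses: q_Z = (237 - (3/2)q_V)/5, q_V = (198 - (3/2)q_Z)/5.
Solving the pair: q_Z = 39.0330, q_V = 27.8901.

27.89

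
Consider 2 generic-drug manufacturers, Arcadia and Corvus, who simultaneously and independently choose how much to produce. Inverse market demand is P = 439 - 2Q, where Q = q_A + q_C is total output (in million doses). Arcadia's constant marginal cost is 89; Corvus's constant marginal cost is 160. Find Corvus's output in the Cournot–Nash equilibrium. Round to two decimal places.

Arcadia's profit: π_A = (439 - 2Q)q_A - (89q_A). Setting ∂π_A/∂q_A = 0: 350 - 4q_A - 2(q_C) = 0.
Corvus's first-order condition: 279 - 4q_C - 2(q_A) = 0.
Rearranging gives the reaction functions q_A = (350 - 2q_C)/4 and q_C = (279 - 2q_A)/4.
Solving the pair: q_A = 421/6, q_C = 104/3.

34.67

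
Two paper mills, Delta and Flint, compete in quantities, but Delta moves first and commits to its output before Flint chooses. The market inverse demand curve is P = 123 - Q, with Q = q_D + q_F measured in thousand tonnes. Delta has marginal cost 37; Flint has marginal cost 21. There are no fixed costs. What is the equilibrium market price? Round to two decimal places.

The follower Flint best-responds to any q_D: π_F = (123 - Q)q_F - 21q_F.
Follower FOC: 102 - q_D - 2q_F = 0, so q_F(q_D) = (102 - q_D)/2.
The leader anticipates this reaction. Substituting into P = 123 - Q gives P = 72 - (1/2)q_D, so π_D = (72 - (1/2)q_D)q_D - 37q_D.
The leader's first-order condition 35 - q_D = 0 yields q_D = 35.
Then q_F = (102 - 35)/2 = 67/2.
Total output Q = 137/2, so price P = 123 - 137/2 = 109/2.

54.50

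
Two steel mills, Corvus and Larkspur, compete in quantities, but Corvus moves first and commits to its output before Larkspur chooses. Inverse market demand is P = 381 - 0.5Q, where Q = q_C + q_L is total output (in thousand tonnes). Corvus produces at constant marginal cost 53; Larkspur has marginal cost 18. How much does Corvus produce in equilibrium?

293

The follower Larkspur best-responds to any q_C: π_L = (381 - 0.5Q)q_L - 18q_L.
Follower FOC: 363 - (1/2)q_C - q_L = 0, so q_L(q_C) = (363 - (1/2)q_C).
Corvus substitutes q_L(q_C) into its own profit: π_C = q_C(381 - (1/2)q_C - (363 - (1/2)q_C)/2) - 53q_C = (399/2 - (1/4)q_C)q_C - 53q_C.
The leader's first-order condition 293/2 - (1/2)q_C = 0 yields q_C = 293.
Then q_L = (363 - (1/2)·293) = 433/2.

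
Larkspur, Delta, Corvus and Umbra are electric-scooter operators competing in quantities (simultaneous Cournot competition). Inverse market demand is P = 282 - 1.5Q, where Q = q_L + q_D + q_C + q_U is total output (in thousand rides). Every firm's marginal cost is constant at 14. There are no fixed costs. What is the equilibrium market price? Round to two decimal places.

Each firm earns π_i = (282 - 1.5Q)q_i - 14q_i.
Setting ∂π_i/∂q_i = 0 with rivals' quantities fixed: 268 - 3q_i - (3/2)·Σ_{j≠i} q_j = 0.
With identical firms every q_j equals q_i, so Σ_{j≠i} q_j = 3q_i and 268 = (15/2)q_i, giving q_i = 536/15.
Total output Q = 142.9333, so price P = 282 - (3/2)·142.9333 = 338/5.

67.60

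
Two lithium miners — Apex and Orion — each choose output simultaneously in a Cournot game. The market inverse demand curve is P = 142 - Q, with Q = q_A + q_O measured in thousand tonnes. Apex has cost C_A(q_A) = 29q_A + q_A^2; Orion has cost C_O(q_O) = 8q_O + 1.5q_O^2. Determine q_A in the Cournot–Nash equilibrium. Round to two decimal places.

22.68

Apex's profit: π_A = (142 - Q)q_A - (29q_A + q_A²). Setting ∂π_A/∂q_A = 0: 113 - 4q_A - (q_O) = 0.
Orion's profit: π_O = (142 - Q)q_O - (8q_O + (3/2)q_O²). Setting ∂π_O/∂q_O = 0: 134 - 5q_O - (q_A) = 0.
So q_A = (113 - q_O)/4 and q_O = (134 - q_A)/5.
Solving the pair: q_A = 431/19, q_O = 423/19.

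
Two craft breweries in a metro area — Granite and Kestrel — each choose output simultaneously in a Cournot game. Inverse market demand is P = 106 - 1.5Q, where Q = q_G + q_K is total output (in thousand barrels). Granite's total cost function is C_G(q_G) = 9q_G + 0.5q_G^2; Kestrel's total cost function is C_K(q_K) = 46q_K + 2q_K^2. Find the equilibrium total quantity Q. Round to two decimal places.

26.54

Granite's profit: π_G = (106 - 1.5Q)q_G - (9q_G + (1/2)q_G²). Setting ∂π_G/∂q_G = 0: 97 - 4q_G - (3/2)(q_K) = 0.
Kestrel's profit: π_K = (106 - 1.5Q)q_K - (46q_K + 2q_K²). Setting ∂π_K/∂q_K = 0: 60 - 7q_K - (3/2)(q_G) = 0.
So q_G = (97 - (3/2)q_K)/4 and q_K = (60 - (3/2)q_G)/7.
Substituting one into the other gives q_G = 22.8738 and q_K = 378/103.
Total output Q = 22.8738 + 378/103 = 26.5437.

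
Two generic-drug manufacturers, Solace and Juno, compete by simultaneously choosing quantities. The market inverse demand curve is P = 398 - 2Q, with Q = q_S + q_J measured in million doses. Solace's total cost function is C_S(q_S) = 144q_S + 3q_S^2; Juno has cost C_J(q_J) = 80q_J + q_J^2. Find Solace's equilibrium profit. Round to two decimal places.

Solace's profit: π_S = (398 - 2Q)q_S - (144q_S + 3q_S²). Setting ∂π_S/∂q_S = 0: 254 - 10q_S - 2(q_J) = 0.
Juno's profit: π_J = (398 - 2Q)q_J - (80q_J + q_J²). Setting ∂π_J/∂q_J = 0: 318 - 6q_J - 2(q_S) = 0.
So q_S = (254 - 2q_J)/10 and q_J = (318 - 2q_S)/6.
Solving the pair: q_S = 111/7, q_J = 334/7.
Price P = 398 - 2·(445/7) = 1896/7.
Solace's profit: (1896/7)·(111/7) - 144·(111/7) - 3(111/7)² = 1257.2449.

1257.24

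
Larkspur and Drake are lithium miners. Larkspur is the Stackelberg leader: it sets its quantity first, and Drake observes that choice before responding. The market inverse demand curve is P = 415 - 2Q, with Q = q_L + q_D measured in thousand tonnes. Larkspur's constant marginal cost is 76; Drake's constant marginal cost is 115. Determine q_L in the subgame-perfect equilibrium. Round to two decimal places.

Solve by backward induction. Given q_L, the follower Drake maximises π_D = (415 - 2q_L - 2q_D)q_D - 115q_D.
Follower FOC: 300 - 2q_L - 4q_D = 0, so q_D(q_L) = (300 - 2q_L)/4.
The leader anticipates this reaction. Substituting into P = 415 - 2Q gives P = 265 - q_L, so π_L = (265 - q_L)q_L - 76q_L.
The leader's first-order condition 189 - 2q_L = 0 yields q_L = 189/2.
Then q_D = (300 - 2·(189/2))/4 = 111/4.

94.50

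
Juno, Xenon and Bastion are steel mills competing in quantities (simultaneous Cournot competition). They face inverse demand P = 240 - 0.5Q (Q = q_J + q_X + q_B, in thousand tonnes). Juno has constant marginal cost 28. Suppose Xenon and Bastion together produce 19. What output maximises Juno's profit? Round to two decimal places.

202.50

With rivals' combined output fixed at 19, Juno's profit is π_J = (240 - (1/2)·19 - (1/2)q_J)q_J - (28q_J) = (461/2 - (1/2)q_J)q_J - (28q_J).
∂π_J/∂q_J = 405/2 - q_J = 0, so q_J = 405/2.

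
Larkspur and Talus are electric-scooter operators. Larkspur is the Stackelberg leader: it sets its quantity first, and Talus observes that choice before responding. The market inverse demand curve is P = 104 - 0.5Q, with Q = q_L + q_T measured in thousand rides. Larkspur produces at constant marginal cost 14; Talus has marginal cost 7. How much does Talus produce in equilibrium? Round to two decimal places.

Solve by backward induction. Given q_L, the follower Talus maximises π_T = (104 - (1/2)q_L - (1/2)q_T)q_T - 7q_T.
∂π_T/∂q_T = 97 - (1/2)q_L - q_T = 0 gives the reaction function q_T = (97 - (1/2)q_L).
Larkspur substitutes q_T(q_L) into its own profit: π_L = q_L(104 - (1/2)q_L - (97 - (1/2)q_L)/2) - 14q_L = (111/2 - (1/4)q_L)q_L - 14q_L.
The leader's first-order condition 83/2 - (1/2)q_L = 0 yields q_L = 83.
Then q_T = (97 - (1/2)·83) = 111/2.

55.50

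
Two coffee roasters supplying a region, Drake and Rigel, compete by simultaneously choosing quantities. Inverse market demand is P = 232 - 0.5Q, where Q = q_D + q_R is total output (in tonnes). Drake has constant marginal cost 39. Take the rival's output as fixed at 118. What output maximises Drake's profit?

With the rival's output fixed at 118, Drake's profit is π_D = (232 - (1/2)·118 - (1/2)q_D)q_D - (39q_D) = (173 - (1/2)q_D)q_D - (39q_D).
∂π_D/∂q_D = 134 - q_D = 0, so q_D = 134.

134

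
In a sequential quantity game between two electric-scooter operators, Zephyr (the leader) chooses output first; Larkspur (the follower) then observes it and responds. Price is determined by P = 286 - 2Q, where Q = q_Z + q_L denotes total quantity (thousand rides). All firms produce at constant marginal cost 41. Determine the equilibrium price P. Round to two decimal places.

102.25

The follower Larkspur best-responds to any q_Z: π_L = (286 - 2Q)q_L - 41q_L.
Setting the follower's marginal profit to zero, 245 - 2q_Z - 4q_L = 0, i.e. q_L = (245 - 2q_Z)/4.
Zephyr substitutes q_L(q_Z) into its own profit: π_Z = q_Z(286 - 2q_Z - (245 - 2q_Z)/2) - 41q_Z = (327/2 - q_Z)q_Z - 41q_Z.
The leader's first-order condition 245/2 - 2q_Z = 0 yields q_Z = 245/4.
Then q_L = (245 - 2·(245/4))/4 = 245/8.
Total output Q = 735/8, so price P = 286 - 2·(735/8) = 409/4.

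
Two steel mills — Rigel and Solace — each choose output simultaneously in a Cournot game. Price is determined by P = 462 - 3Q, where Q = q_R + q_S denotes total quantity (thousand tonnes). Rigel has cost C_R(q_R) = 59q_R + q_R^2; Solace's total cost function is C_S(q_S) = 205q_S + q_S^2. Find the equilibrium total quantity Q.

60

Rigel's profit: π_R = (462 - 3Q)q_R - (59q_R + q_R²). Setting ∂π_R/∂q_R = 0: 403 - 8q_R - 3(q_S) = 0.
Solace's profit: π_S = (462 - 3Q)q_S - (205q_S + q_S²). Setting ∂π_S/∂q_S = 0: 257 - 8q_S - 3(q_R) = 0.
So q_R = (403 - 3q_S)/8 and q_S = (257 - 3q_R)/8.
Solving the pair: q_R = 223/5, q_S = 77/5.
Total output Q = 223/5 + 77/5 = 60.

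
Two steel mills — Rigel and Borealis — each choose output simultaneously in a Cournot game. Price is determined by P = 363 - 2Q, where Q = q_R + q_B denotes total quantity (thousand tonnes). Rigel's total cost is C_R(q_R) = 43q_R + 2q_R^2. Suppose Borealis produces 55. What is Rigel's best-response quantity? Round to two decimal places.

26.25

With the rival's output fixed at 55, Rigel's profit is π_R = (363 - 2·55 - 2q_R)q_R - (43q_R + 2q_R²) = (253 - 2q_R)q_R - (43q_R + 2q_R²).
∂π_R/∂q_R = 210 - 8q_R = 0, so q_R = 105/4.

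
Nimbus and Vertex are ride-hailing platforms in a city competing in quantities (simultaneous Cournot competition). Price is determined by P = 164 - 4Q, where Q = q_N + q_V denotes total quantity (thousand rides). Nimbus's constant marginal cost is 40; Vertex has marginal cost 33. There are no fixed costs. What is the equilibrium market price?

79

Nimbus's profit: π_N = (164 - 4Q)q_N - (40q_N). Setting ∂π_N/∂q_N = 0: 124 - 8q_N - 4(q_V) = 0.
Vertex's first-order condition: 131 - 8q_V - 4(q_N) = 0.
So q_N = (124 - 4q_V)/8 and q_V = (131 - 4q_N)/8.
Solving the pair: q_N = 39/4, q_V = 23/2.
Total output Q = 85/4, so price P = 164 - 4·(85/4) = 79.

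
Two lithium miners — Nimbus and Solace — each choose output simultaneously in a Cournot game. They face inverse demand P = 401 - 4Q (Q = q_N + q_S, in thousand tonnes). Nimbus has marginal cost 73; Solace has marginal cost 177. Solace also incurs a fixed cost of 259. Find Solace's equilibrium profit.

Nimbus's profit: π_N = (401 - 4Q)q_N - (73q_N). Setting ∂π_N/∂q_N = 0: 328 - 8q_N - 4(q_S) = 0.
Solace's first-order condition: 224 - 8q_S - 4(q_N) = 0.
Rearranging gives the reaction functions q_N = (328 - 4q_S)/8 and q_S = (224 - 4q_N)/8.
Solving the pair: q_N = 36, q_S = 10.
Price P = 401 - 4·46 = 217.
Solace's profit: (217 - 177)·10 - 259 = 141.

141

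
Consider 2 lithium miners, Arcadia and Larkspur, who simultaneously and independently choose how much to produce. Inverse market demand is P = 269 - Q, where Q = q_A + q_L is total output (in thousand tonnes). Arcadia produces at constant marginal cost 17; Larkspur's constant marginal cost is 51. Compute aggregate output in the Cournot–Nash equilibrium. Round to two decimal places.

Arcadia's profit: π_A = (269 - Q)q_A - (17q_A). Setting ∂π_A/∂q_A = 0: 252 - 2q_A - (q_L) = 0.
Larkspur's profit: π_L = (269 - Q)q_L - (51q_L). Setting ∂π_L/∂q_L = 0: 218 - 2q_L - (q_A) = 0.
Rearranging gives the reaction functions q_A = (252 - q_L)/2 and q_L = (218 - q_A)/2.
Solving the pair: q_A = 286/3, q_L = 184/3.
Total output Q = 286/3 + 184/3 = 470/3.

156.67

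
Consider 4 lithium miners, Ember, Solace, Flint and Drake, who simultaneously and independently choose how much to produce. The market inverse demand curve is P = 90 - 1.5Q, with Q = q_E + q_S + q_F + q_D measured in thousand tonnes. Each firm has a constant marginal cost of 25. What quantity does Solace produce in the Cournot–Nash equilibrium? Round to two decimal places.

Each firm earns π_i = (90 - 1.5Q)q_i - 25q_i.
First-order condition (treating rivals' output as given): 65 - 3q_i - (3/2)·Σ_{j≠i} q_j = 0.
By symmetry each firm produces the same amount; substituting Σ_{j≠i} q_j = 3q_i yields q_i = 65/(15/2) = 26/3.

8.67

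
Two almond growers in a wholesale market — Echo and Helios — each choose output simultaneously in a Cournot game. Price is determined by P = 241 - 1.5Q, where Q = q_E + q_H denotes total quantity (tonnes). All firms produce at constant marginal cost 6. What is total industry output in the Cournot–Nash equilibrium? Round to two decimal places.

104.44

Each firm earns π_i = (241 - 1.5Q)q_i - 6q_i.
Setting ∂π_i/∂q_i = 0 with rivals' quantities fixed: 235 - 3q_i - (3/2)q_j = 0.
With identical firms every q_j equals q_i, so q_j = q_i and 235 = (9/2)q_i, giving q_i = 470/9.
Total output Q = 470/9 + 470/9 = 940/9.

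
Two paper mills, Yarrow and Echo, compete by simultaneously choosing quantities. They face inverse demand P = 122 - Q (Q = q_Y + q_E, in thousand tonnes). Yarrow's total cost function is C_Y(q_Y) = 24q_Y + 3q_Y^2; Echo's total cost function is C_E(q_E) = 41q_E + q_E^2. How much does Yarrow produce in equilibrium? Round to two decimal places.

Yarrow's profit: π_Y = (122 - Q)q_Y - (24q_Y + 3q_Y²). Setting ∂π_Y/∂q_Y = 0: 98 - 8q_Y - (q_E) = 0.
Echo's profit: π_E = (122 - Q)q_E - (41q_E + q_E²). Setting ∂π_E/∂q_E = 0: 81 - 4q_E - (q_Y) = 0.
Best responses: q_Y = (98 - q_E)/8, q_E = (81 - q_Y)/4.
Substituting one into the other gives q_Y = 311/31 and q_E = 550/31.

10.03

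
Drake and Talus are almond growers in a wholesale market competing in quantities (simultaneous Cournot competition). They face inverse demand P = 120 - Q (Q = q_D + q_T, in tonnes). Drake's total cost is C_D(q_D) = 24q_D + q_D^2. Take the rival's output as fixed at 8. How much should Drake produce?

22

With the rival's output fixed at 8, Drake's profit is π_D = (120 - 8 - q_D)q_D - (24q_D + q_D²) = (112 - q_D)q_D - (24q_D + q_D²).
∂π_D/∂q_D = 88 - 4q_D = 0, so q_D = 22.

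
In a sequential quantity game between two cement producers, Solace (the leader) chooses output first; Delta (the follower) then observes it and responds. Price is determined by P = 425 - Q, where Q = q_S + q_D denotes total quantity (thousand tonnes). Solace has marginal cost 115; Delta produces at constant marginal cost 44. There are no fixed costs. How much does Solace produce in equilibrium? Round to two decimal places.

The follower Delta best-responds to any q_S: π_D = (425 - Q)q_D - 44q_D.
∂π_D/∂q_D = 381 - q_S - 2q_D = 0 gives the reaction function q_D = (381 - q_S)/2.
Solace substitutes q_D(q_S) into its own profit: π_S = q_S(425 - q_S - (381 - q_S)/2) - 115q_S = (469/2 - (1/2)q_S)q_S - 115q_S.
Leader FOC: 239/2 - q_S = 0, so q_S = 239/2.
Then q_D = (381 - 239/2)/2 = 523/4.

119.50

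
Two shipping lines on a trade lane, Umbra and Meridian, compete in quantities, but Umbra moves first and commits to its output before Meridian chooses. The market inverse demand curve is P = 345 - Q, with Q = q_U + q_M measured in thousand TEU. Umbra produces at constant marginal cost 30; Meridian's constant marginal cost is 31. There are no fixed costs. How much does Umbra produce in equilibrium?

Solve by backward induction. Given q_U, the follower Meridian maximises π_M = (345 - q_U - q_M)q_M - 31q_M.
Follower FOC: 314 - q_U - 2q_M = 0, so q_M(q_U) = (314 - q_U)/2.
The leader anticipates this reaction. Substituting into P = 345 - Q gives P = 188 - (1/2)q_U, so π_U = (188 - (1/2)q_U)q_U - 30q_U.
Maximising: ∂π_U/∂q_U = 158 - q_U = 0, giving q_U = 158.
Then q_M = (314 - 158)/2 = 78.

158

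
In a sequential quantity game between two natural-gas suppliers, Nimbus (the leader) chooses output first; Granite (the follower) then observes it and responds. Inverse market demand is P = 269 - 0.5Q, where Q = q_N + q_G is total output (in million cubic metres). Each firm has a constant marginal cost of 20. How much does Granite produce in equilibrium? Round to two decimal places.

Solve by backward induction. Given q_N, the follower Granite maximises π_G = (269 - (1/2)q_N - (1/2)q_G)q_G - 20q_G.
∂π_G/∂q_G = 249 - (1/2)q_N - q_G = 0 gives the reaction function q_G = (249 - (1/2)q_N).
Nimbus substitutes q_G(q_N) into its own profit: π_N = q_N(269 - (1/2)q_N - (249 - (1/2)q_N)/2) - 20q_N = (289/2 - (1/4)q_N)q_N - 20q_N.
The leader's first-order condition 249/2 - (1/2)q_N = 0 yields q_N = 249.
Then q_G = (249 - (1/2)·249) = 249/2.

124.50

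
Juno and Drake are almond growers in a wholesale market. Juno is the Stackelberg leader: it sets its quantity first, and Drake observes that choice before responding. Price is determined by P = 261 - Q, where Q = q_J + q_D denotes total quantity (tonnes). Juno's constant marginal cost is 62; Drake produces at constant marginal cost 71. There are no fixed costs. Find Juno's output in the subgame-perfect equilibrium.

104

The follower Drake best-responds to any q_J: π_D = (261 - Q)q_D - 71q_D.
∂π_D/∂q_D = 190 - q_J - 2q_D = 0 gives the reaction function q_D = (190 - q_J)/2.
Juno substitutes q_D(q_J) into its own profit: π_J = q_J(261 - q_J - (190 - q_J)/2) - 62q_J = (166 - (1/2)q_J)q_J - 62q_J.
Maximising: ∂π_J/∂q_J = 104 - q_J = 0, giving q_J = 104.
Then q_D = (190 - 104)/2 = 43.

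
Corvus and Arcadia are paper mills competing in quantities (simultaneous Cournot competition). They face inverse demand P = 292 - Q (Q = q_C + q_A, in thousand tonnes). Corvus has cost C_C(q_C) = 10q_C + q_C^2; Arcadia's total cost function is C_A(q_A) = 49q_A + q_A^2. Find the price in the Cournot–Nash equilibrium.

Corvus's profit: π_C = (292 - Q)q_C - (10q_C + q_C²). Setting ∂π_C/∂q_C = 0: 282 - 4q_C - (q_A) = 0.
Arcadia's first-order condition: 243 - 4q_A - (q_C) = 0.
So q_C = (282 - q_A)/4 and q_A = (243 - q_C)/4.
Substituting one into the other gives q_C = 59 and q_A = 46.
Total output Q = 105, so price P = 292 - 105 = 187.

187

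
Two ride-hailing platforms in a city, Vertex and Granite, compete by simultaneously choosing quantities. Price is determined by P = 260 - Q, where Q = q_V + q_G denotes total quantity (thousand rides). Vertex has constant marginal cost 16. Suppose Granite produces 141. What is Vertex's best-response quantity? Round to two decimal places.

51.50

With the rival's output fixed at 141, Vertex's profit is π_V = (260 - 141 - q_V)q_V - (16q_V) = (119 - q_V)q_V - (16q_V).
∂π_V/∂q_V = 103 - 2q_V = 0, so q_V = 103/2.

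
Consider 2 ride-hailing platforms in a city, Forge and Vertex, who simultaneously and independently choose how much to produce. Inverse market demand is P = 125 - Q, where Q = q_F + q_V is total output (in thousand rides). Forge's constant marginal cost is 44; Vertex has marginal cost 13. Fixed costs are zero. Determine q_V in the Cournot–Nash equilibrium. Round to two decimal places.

47.67

Forge's profit: π_F = (125 - Q)q_F - (44q_F). Setting ∂π_F/∂q_F = 0: 81 - 2q_F - (q_V) = 0.
Vertex's profit: π_V = (125 - Q)q_V - (13q_V). Setting ∂π_V/∂q_V = 0: 112 - 2q_V - (q_F) = 0.
So q_F = (81 - q_V)/2 and q_V = (112 - q_F)/2.
Substituting one into the other gives q_F = 50/3 and q_V = 143/3.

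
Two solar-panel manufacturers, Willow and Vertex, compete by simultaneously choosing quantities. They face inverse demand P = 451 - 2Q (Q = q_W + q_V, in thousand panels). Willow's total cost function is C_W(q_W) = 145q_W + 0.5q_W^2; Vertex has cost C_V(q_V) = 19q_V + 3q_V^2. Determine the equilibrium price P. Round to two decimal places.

288.22

Willow's profit: π_W = (451 - 2Q)q_W - (145q_W + (1/2)q_W²). Setting ∂π_W/∂q_W = 0: 306 - 5q_W - 2(q_V) = 0.
Vertex's first-order condition: 432 - 10q_V - 2(q_W) = 0.
So q_W = (306 - 2q_V)/5 and q_V = (432 - 2q_W)/10.
Solving the pair: q_W = 1098/23, q_V = 774/23.
Total output Q = 1872/23, so price P = 451 - 2·(1872/23) = 288.2174.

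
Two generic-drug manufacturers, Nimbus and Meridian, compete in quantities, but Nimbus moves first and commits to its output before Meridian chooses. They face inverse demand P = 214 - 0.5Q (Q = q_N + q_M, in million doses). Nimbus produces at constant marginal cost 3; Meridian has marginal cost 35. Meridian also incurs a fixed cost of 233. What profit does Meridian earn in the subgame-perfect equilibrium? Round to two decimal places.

Solve by backward induction. Given q_N, the follower Meridian maximises π_M = (214 - (1/2)q_N - (1/2)q_M)q_M - 35q_M.
Setting the follower's marginal profit to zero, 179 - (1/2)q_N - q_M = 0, i.e. q_M = (179 - (1/2)q_N).
Nimbus substitutes q_M(q_N) into its own profit: π_N = q_N(214 - (1/2)q_N - (179 - (1/2)q_N)/2) - 3q_N = (249/2 - (1/4)q_N)q_N - 3q_N.
Maximising: ∂π_N/∂q_N = 243/2 - (1/2)q_N = 0, giving q_N = 243.
Then q_M = (179 - (1/2)·243) = 115/2.
Price P = 214 - (1/2)·(601/2) = 255/4.
Meridian's profit: (255/4 - 35)·(115/2) - 233 = 1420.1250.

1420.13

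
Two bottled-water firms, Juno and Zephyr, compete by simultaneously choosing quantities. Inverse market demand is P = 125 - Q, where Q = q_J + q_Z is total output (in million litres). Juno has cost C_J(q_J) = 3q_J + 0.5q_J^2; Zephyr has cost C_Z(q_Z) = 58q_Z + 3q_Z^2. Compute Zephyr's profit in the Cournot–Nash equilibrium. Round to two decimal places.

47.19

Juno's profit: π_J = (125 - Q)q_J - (3q_J + (1/2)q_J²). Setting ∂π_J/∂q_J = 0: 122 - 3q_J - (q_Z) = 0.
Zephyr's profit: π_Z = (125 - Q)q_Z - (58q_Z + 3q_Z²). Setting ∂π_Z/∂q_Z = 0: 67 - 8q_Z - (q_J) = 0.
So q_J = (122 - q_Z)/3 and q_Z = (67 - q_J)/8.
Substituting one into the other gives q_J = 909/23 and q_Z = 79/23.
Price P = 125 - 988/23 = 1887/23.
Zephyr's profit: (1887/23)·(79/23) - 58·(79/23) - 3(79/23)² = 47.1909.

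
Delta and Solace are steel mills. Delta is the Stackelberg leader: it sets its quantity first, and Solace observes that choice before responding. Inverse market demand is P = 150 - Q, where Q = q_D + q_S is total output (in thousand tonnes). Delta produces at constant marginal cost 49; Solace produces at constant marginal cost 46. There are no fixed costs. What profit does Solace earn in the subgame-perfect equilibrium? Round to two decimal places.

The follower Solace best-responds to any q_D: π_S = (150 - Q)q_S - 46q_S.
Setting the follower's marginal profit to zero, 104 - q_D - 2q_S = 0, i.e. q_S = (104 - q_D)/2.
The leader anticipates this reaction. Substituting into P = 150 - Q gives P = 98 - (1/2)q_D, so π_D = (98 - (1/2)q_D)q_D - 49q_D.
The leader's first-order condition 49 - q_D = 0 yields q_D = 49.
Then q_S = (104 - 49)/2 = 55/2.
Price P = 150 - 153/2 = 147/2.
Solace's profit: (147/2 - 46)·(55/2) = 756.2500.

756.25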